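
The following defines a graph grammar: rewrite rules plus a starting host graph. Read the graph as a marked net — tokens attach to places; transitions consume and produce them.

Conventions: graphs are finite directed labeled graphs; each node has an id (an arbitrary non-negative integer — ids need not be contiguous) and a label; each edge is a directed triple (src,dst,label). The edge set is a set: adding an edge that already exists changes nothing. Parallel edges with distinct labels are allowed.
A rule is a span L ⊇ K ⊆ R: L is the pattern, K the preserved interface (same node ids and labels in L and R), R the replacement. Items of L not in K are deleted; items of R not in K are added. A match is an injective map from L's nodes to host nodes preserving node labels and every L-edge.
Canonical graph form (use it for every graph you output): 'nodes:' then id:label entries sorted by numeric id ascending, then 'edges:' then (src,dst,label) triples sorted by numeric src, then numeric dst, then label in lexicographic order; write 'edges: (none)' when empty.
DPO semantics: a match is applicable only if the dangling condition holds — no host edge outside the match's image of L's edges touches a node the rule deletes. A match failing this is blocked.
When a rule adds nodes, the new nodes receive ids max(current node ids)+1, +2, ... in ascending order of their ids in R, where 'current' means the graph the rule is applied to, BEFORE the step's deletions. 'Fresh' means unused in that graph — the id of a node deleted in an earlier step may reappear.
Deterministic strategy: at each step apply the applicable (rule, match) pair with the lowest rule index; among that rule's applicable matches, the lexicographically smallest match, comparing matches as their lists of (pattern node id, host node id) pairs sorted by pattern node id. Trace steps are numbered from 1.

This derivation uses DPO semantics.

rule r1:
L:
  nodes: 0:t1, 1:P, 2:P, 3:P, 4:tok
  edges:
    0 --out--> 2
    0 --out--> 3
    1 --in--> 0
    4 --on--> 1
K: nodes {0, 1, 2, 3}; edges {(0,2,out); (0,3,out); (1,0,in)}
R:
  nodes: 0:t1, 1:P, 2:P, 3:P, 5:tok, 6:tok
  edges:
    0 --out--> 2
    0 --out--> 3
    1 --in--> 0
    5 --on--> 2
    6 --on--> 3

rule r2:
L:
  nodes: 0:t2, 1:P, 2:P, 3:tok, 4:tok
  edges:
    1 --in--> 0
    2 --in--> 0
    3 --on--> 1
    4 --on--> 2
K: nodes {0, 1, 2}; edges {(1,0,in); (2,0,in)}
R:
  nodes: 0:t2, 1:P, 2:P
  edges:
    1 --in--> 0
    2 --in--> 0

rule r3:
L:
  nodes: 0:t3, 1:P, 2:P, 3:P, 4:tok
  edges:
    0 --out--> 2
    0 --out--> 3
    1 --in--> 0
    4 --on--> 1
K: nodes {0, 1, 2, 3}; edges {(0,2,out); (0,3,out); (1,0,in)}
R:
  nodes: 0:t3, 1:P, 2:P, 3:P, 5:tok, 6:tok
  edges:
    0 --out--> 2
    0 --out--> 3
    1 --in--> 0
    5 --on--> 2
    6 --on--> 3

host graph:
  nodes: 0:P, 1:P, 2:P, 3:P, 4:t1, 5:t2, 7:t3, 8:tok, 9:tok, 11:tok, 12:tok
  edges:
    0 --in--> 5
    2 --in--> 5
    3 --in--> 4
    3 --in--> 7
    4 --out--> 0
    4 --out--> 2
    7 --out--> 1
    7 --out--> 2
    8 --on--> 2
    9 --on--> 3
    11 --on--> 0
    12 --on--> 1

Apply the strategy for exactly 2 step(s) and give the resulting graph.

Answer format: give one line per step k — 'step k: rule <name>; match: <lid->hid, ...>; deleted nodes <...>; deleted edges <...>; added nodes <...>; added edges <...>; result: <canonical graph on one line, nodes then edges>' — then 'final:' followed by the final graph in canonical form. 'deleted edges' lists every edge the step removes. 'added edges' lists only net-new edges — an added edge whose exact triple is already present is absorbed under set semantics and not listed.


step 1: rule r1; match: 0->4, 1->3, 2->0, 3->2, 4->9; deleted nodes 9; deleted edges (9,3,on); added nodes 13, 14; added edges (13,0,on); (14,2,on); result: nodes: 0:P, 1:P, 2:P, 3:P, 4:t1, 5:t2, 7:t3, 8:tok, 11:tok, 12:tok, 13:tok, 14:tok edges: (0,5,in); (2,5,in); (3,4,in); (3,7,in); (4,0,out); (4,2,out); (7,1,out); (7,2,out); (8,2,on); (11,0,on); (12,1,on); (13,0,on); (14,2,on)
step 2: rule r2; match: 0->5, 1->0, 2->2, 3->11, 4->8; deleted nodes 8, 11; deleted edges (8,2,on); (11,0,on); added nodes (none); added edges (none); result: nodes: 0:P, 1:P, 2:P, 3:P, 4:t1, 5:t2, 7:t3, 12:tok, 13:tok, 14:tok edges: (0,5,in); (2,5,in); (3,4,in); (3,7,in); (4,0,out); (4,2,out); (7,1,out); (7,2,out); (12,1,on); (13,0,on); (14,2,on)
final:
nodes: 0:P, 1:P, 2:P, 3:P, 4:t1, 5:t2, 7:t3, 12:tok, 13:tok, 14:tok
edges: (0,5,in); (2,5,in); (3,4,in); (3,7,in); (4,0,out); (4,2,out); (7,1,out); (7,2,out); (12,1,on); (13,0,on); (14,2,on)


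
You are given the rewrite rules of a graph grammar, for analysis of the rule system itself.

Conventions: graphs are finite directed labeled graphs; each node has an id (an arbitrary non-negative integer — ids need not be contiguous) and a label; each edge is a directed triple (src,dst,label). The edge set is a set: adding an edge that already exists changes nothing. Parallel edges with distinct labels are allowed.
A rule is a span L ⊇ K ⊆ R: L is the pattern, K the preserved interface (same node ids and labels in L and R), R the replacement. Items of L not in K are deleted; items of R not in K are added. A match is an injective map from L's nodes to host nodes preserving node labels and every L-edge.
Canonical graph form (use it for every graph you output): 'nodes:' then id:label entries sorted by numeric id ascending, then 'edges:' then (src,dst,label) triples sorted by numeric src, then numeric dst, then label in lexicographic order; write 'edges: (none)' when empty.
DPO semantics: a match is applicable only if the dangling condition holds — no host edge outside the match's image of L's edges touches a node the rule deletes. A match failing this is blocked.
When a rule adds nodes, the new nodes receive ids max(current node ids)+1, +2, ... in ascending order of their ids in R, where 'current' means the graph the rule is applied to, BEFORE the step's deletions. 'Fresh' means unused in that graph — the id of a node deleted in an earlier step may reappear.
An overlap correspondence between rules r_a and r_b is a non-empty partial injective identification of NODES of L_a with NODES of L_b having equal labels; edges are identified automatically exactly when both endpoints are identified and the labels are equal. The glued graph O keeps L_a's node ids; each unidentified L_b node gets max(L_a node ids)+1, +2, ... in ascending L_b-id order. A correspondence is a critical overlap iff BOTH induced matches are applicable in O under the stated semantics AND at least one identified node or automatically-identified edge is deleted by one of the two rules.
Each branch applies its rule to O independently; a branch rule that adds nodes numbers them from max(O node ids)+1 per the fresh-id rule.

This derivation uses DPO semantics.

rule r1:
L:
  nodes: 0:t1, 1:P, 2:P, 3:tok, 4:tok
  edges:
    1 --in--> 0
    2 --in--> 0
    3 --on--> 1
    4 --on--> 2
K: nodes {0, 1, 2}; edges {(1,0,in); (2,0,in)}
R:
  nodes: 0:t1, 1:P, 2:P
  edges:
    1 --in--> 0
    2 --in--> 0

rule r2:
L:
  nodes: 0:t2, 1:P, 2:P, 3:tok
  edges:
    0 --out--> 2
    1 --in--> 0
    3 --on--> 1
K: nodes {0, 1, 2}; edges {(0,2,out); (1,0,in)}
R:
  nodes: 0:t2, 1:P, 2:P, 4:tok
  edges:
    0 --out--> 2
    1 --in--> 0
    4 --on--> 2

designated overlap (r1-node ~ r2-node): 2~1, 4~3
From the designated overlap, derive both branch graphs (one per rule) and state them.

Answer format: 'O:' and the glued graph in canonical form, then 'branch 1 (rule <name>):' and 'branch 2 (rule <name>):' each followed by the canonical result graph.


O:
nodes: 0:t1, 1:P, 2:P, 3:tok, 4:tok, 5:t2, 6:P
edges: (1,0,in); (2,0,in); (2,5,in); (3,1,on); (4,2,on); (5,6,out)
branch 1 (rule r1):
nodes: 0:t1, 1:P, 2:P, 5:t2, 6:P
edges: (1,0,in); (2,0,in); (2,5,in); (5,6,out)
branch 2 (rule r2):
nodes: 0:t1, 1:P, 2:P, 3:tok, 5:t2, 6:P, 7:tok
edges: (1,0,in); (2,0,in); (2,5,in); (3,1,on); (5,6,out); (7,6,on)


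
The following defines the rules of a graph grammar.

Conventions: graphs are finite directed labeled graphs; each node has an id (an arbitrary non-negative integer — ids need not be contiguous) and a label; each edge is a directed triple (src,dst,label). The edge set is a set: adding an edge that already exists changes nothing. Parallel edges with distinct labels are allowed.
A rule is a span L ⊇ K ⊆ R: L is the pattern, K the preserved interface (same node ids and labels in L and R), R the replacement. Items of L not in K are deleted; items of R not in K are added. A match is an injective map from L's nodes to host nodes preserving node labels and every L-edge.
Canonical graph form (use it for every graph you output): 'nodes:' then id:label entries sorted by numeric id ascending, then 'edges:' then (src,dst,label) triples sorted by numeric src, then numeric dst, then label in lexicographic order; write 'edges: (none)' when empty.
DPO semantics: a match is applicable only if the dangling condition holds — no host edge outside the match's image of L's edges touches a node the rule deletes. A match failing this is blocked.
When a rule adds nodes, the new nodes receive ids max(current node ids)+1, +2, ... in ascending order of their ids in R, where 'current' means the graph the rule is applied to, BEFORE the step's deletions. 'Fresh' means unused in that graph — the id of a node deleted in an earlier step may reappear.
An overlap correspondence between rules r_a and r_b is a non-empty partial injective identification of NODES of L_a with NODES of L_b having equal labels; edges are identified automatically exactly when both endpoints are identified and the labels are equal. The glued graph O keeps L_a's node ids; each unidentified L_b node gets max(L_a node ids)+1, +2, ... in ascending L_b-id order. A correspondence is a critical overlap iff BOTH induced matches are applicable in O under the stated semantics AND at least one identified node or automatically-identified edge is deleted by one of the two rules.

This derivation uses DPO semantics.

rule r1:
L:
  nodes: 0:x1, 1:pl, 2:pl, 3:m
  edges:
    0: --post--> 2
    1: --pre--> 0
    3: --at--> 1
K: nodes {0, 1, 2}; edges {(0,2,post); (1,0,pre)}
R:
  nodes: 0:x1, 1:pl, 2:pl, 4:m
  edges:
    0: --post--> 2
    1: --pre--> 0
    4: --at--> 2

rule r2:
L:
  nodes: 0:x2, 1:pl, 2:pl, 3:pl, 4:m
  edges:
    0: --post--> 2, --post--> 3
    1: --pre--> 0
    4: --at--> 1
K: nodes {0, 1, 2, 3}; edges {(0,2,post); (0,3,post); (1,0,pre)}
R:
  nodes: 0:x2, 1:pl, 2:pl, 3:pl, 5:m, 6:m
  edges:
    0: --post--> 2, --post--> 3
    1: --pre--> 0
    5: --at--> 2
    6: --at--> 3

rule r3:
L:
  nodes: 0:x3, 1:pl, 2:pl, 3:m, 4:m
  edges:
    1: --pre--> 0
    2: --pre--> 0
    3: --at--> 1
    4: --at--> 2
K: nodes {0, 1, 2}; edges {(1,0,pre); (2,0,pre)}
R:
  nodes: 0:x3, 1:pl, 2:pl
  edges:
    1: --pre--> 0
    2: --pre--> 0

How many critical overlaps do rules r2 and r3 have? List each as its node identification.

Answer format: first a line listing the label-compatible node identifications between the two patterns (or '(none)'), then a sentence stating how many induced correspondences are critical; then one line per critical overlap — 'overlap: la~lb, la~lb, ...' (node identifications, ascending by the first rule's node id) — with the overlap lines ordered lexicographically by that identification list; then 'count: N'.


label-compatible node identifications between L(r2) and L(r3): 1~1, 1~2, 2~1, 2~2, 3~1, 3~2, 4~3, 4~4
6 of the induced correspondences are critical overlaps of r2 and r3.
overlap: 1~1, 2~2, 4~3
overlap: 1~1, 3~2, 4~3
overlap: 1~1, 4~3
overlap: 1~2, 2~1, 4~4
overlap: 1~2, 3~1, 4~4
overlap: 1~2, 4~4
count: 6


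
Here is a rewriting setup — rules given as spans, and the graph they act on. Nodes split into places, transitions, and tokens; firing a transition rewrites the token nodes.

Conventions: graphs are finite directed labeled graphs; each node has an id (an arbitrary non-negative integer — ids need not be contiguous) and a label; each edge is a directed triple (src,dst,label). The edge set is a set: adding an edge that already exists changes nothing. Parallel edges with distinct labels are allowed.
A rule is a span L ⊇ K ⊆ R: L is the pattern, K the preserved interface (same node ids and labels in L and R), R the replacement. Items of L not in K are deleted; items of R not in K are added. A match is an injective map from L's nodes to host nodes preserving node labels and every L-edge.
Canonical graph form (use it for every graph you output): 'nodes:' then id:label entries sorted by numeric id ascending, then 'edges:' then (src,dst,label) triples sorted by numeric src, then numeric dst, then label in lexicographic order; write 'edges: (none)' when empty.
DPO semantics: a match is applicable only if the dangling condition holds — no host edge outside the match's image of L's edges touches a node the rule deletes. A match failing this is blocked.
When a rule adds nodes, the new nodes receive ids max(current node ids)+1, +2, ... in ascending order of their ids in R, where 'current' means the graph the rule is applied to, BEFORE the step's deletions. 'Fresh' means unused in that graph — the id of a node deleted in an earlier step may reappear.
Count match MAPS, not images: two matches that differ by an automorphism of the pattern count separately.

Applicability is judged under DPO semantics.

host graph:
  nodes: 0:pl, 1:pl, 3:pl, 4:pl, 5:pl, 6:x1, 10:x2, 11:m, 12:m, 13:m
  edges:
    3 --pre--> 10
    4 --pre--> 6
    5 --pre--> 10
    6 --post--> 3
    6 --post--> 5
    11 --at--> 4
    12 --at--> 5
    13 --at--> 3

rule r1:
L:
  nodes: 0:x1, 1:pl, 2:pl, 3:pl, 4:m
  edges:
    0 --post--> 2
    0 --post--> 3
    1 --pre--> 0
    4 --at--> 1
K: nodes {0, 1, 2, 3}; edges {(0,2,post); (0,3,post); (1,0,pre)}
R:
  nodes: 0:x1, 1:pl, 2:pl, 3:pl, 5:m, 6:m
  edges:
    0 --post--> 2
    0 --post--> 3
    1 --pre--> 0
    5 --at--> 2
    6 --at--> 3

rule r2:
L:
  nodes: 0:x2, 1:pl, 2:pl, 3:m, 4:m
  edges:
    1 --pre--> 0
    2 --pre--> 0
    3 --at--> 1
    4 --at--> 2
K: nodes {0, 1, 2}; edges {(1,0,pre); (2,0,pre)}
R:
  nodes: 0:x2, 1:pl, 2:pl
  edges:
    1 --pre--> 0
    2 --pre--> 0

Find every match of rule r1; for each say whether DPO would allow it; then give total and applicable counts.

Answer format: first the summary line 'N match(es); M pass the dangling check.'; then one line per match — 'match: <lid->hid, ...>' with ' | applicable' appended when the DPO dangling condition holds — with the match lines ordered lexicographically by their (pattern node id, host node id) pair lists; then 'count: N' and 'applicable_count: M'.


2 match(es); 2 pass the dangling check.
match: 0->6, 1->4, 2->3, 3->5, 4->11 | applicable
match: 0->6, 1->4, 2->5, 3->3, 4->11 | applicable
count: 2
applicable_count: 2


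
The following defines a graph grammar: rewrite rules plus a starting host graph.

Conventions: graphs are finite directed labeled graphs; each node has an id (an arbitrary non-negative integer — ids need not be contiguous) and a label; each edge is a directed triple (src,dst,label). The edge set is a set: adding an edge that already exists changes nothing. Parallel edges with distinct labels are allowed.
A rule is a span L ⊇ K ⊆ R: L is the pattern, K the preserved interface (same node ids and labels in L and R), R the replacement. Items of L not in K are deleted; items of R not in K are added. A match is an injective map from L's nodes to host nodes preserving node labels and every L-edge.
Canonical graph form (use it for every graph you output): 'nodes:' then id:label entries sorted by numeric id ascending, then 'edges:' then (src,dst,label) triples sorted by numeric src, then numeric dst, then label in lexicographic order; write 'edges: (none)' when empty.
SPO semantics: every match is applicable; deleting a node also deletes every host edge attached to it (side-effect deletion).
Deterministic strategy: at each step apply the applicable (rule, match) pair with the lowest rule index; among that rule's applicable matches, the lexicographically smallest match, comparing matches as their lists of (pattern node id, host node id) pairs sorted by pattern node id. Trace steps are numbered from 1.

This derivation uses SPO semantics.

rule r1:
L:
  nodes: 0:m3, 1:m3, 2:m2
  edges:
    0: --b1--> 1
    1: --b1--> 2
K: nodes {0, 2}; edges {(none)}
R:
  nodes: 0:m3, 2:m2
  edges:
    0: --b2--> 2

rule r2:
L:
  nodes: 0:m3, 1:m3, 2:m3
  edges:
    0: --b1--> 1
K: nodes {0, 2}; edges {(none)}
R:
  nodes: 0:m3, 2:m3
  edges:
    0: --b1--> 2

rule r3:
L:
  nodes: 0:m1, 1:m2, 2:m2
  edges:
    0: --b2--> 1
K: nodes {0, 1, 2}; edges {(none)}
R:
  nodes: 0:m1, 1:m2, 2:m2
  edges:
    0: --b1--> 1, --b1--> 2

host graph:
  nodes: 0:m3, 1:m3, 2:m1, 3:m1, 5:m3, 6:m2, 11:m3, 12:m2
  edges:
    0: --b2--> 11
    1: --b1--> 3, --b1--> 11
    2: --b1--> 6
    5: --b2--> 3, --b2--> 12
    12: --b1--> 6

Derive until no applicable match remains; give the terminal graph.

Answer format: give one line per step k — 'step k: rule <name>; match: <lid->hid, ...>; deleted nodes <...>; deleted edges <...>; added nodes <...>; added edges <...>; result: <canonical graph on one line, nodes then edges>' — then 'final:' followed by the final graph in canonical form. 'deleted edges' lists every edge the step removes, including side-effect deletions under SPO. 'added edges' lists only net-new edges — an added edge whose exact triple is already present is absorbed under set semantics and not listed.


step 1: rule r2; match: 0->1, 1->11, 2->0; deleted nodes 11; deleted edges (0,11,b2); (1,11,b1); added nodes (none); added edges (1,0,b1); result: nodes: 0:m3, 1:m3, 2:m1, 3:m1, 5:m3, 6:m2, 12:m2 edges: (1,0,b1); (1,3,b1); (2,6,b1); (5,3,b2); (5,12,b2); (12,6,b1)
step 2: rule r2; match: 0->1, 1->0, 2->5; deleted nodes 0; deleted edges (1,0,b1); added nodes (none); added edges (1,5,b1); result: nodes: 1:m3, 2:m1, 3:m1, 5:m3, 6:m2, 12:m2 edges: (1,3,b1); (1,5,b1); (2,6,b1); (5,3,b2); (5,12,b2); (12,6,b1)
final:
nodes: 1:m3, 2:m1, 3:m1, 5:m3, 6:m2, 12:m2
edges: (1,3,b1); (1,5,b1); (2,6,b1); (5,3,b2); (5,12,b2); (12,6,b1)


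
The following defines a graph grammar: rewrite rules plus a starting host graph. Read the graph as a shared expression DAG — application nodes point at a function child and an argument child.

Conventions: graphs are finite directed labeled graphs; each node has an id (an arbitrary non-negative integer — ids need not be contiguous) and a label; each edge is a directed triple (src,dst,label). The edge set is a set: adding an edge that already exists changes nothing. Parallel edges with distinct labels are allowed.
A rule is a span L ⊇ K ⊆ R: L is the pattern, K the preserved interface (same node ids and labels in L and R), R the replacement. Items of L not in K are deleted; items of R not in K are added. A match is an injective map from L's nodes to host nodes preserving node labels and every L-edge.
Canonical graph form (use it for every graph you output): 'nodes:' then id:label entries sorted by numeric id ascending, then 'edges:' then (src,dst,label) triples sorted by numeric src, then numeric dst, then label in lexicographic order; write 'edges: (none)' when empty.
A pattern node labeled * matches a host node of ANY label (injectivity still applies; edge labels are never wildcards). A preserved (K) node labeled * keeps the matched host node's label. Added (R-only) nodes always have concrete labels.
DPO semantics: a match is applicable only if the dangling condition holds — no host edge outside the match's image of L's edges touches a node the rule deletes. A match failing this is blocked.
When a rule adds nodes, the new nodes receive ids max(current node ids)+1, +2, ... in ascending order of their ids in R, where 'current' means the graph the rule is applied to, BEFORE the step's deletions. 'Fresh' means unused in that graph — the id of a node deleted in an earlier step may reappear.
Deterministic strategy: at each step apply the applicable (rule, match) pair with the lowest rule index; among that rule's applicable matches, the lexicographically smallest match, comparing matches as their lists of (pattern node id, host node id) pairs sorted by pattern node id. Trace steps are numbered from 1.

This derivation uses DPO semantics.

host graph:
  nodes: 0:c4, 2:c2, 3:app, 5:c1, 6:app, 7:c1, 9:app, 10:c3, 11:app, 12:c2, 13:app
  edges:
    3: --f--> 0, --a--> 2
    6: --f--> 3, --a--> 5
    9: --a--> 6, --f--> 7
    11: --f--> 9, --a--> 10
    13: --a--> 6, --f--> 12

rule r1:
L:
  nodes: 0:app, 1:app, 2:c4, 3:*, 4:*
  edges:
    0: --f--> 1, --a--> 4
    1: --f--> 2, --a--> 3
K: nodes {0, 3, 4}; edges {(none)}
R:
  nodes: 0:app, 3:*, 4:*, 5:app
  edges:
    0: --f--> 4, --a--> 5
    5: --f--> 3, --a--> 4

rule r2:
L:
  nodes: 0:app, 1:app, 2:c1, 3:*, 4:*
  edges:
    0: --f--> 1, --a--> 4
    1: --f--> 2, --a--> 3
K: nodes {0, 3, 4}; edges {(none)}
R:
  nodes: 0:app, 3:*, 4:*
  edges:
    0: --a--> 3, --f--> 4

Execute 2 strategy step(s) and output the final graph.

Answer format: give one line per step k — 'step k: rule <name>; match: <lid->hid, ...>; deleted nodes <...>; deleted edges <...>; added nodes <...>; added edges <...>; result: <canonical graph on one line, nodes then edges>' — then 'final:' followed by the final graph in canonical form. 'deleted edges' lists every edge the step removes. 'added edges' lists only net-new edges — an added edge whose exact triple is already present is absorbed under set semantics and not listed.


step 1: rule r1; match: 0->6, 1->3, 2->0, 3->2, 4->5; deleted nodes 0, 3; deleted edges (3,0,f); (3,2,a); (6,3,f); (6,5,a); added nodes 14; added edges (6,5,f); (6,14,a); (14,2,f); (14,5,a); result: nodes: 2:c2, 5:c1, 6:app, 7:c1, 9:app, 10:c3, 11:app, 12:c2, 13:app, 14:app edges: (6,5,f); (6,14,a); (9,6,a); (9,7,f); (11,9,f); (11,10,a); (13,6,a); (13,12,f); (14,2,f); (14,5,a)
step 2: rule r2; match: 0->11, 1->9, 2->7, 3->6, 4->10; deleted nodes 7, 9; deleted edges (9,6,a); (9,7,f); (11,9,f); (11,10,a); added nodes (none); added edges (11,6,a); (11,10,f); result: nodes: 2:c2, 5:c1, 6:app, 10:c3, 11:app, 12:c2, 13:app, 14:app edges: (6,5,f); (6,14,a); (11,6,a); (11,10,f); (13,6,a); (13,12,f); (14,2,f); (14,5,a)
final:
nodes: 2:c2, 5:c1, 6:app, 10:c3, 11:app, 12:c2, 13:app, 14:app
edges: (6,5,f); (6,14,a); (11,6,a); (11,10,f); (13,6,a); (13,12,f); (14,2,f); (14,5,a)


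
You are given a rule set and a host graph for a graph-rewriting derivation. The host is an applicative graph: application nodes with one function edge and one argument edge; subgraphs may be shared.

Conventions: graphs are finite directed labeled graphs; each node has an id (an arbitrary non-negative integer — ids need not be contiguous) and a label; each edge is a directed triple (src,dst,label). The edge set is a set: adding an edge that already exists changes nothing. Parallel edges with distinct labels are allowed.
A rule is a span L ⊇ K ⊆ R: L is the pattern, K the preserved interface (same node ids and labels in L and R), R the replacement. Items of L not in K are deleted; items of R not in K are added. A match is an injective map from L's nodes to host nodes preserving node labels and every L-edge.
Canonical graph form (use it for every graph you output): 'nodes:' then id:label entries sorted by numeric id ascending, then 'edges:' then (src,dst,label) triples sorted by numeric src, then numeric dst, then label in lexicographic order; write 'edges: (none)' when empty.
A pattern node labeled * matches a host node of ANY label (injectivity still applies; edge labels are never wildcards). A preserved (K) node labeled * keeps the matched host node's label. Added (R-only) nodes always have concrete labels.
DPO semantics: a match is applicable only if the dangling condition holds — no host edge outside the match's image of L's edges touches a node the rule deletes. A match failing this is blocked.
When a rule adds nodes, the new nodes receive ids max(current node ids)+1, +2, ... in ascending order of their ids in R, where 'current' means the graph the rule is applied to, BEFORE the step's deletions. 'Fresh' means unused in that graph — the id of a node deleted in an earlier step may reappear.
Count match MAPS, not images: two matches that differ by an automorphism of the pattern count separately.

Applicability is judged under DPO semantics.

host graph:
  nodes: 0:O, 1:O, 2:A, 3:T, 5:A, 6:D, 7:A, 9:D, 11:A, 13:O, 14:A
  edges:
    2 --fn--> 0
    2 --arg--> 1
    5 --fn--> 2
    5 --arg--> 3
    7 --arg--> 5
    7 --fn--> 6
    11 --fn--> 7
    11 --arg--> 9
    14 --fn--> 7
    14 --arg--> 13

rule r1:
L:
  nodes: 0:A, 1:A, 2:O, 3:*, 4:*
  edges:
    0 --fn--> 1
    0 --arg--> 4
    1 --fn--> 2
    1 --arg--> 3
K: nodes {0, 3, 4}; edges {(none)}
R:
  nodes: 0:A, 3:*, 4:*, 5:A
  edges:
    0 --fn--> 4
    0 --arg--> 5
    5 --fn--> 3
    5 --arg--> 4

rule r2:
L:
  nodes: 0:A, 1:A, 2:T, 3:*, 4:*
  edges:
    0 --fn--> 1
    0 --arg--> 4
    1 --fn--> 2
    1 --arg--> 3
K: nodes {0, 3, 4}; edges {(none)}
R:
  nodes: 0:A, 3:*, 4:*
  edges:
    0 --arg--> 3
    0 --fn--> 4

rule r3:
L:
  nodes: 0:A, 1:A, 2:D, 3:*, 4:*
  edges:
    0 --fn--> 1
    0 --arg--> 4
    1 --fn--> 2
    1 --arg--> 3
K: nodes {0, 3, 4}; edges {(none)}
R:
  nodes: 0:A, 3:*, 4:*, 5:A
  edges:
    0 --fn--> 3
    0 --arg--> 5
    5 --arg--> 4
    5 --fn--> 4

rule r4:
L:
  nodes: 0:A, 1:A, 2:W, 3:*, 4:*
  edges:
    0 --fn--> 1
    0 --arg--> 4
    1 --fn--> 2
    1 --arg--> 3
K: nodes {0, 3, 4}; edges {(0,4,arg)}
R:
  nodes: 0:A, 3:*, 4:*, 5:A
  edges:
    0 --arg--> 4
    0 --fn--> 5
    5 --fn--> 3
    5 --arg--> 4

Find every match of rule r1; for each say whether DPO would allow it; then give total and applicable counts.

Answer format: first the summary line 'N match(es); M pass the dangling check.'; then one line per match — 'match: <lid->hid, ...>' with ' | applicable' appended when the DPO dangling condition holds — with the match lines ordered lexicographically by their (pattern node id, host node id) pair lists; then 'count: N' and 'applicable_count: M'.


1 match(es); 1 pass the dangling check.
match: 0->5, 1->2, 2->0, 3->1, 4->3 | applicable
count: 1
applicable_count: 1


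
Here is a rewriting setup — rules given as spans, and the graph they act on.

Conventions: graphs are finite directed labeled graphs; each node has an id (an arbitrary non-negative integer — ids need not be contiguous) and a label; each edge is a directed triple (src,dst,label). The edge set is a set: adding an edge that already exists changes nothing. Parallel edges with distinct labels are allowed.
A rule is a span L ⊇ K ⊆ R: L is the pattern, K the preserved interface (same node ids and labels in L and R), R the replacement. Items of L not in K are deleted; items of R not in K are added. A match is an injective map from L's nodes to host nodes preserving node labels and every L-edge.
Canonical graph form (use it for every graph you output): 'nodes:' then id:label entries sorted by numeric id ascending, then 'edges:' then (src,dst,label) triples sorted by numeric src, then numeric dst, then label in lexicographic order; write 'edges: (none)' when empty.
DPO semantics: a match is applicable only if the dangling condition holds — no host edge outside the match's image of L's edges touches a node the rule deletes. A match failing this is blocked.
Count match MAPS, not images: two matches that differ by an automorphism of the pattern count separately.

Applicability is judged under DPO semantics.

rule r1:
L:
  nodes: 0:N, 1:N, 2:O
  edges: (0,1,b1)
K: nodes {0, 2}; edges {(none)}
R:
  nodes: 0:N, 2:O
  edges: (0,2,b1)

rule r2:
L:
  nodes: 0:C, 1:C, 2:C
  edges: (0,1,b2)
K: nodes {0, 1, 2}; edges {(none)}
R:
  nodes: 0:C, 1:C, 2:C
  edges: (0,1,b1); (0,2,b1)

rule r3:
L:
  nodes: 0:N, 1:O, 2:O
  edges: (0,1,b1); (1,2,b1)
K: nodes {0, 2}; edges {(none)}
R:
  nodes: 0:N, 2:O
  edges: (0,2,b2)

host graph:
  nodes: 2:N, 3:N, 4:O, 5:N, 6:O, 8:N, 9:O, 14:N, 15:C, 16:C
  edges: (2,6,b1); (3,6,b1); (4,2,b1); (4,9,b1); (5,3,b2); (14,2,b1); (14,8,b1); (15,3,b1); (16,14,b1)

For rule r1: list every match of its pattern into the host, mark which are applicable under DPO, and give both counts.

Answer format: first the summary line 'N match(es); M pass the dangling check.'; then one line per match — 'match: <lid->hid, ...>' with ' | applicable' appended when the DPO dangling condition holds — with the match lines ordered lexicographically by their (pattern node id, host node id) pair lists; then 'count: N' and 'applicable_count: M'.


6 match(es); 3 pass the dangling check.
match: 0->14, 1->2, 2->4
match: 0->14, 1->2, 2->6
match: 0->14, 1->2, 2->9
match: 0->14, 1->8, 2->4 | applicable
match: 0->14, 1->8, 2->6 | applicable
match: 0->14, 1->8, 2->9 | applicable
count: 6
applicable_count: 3


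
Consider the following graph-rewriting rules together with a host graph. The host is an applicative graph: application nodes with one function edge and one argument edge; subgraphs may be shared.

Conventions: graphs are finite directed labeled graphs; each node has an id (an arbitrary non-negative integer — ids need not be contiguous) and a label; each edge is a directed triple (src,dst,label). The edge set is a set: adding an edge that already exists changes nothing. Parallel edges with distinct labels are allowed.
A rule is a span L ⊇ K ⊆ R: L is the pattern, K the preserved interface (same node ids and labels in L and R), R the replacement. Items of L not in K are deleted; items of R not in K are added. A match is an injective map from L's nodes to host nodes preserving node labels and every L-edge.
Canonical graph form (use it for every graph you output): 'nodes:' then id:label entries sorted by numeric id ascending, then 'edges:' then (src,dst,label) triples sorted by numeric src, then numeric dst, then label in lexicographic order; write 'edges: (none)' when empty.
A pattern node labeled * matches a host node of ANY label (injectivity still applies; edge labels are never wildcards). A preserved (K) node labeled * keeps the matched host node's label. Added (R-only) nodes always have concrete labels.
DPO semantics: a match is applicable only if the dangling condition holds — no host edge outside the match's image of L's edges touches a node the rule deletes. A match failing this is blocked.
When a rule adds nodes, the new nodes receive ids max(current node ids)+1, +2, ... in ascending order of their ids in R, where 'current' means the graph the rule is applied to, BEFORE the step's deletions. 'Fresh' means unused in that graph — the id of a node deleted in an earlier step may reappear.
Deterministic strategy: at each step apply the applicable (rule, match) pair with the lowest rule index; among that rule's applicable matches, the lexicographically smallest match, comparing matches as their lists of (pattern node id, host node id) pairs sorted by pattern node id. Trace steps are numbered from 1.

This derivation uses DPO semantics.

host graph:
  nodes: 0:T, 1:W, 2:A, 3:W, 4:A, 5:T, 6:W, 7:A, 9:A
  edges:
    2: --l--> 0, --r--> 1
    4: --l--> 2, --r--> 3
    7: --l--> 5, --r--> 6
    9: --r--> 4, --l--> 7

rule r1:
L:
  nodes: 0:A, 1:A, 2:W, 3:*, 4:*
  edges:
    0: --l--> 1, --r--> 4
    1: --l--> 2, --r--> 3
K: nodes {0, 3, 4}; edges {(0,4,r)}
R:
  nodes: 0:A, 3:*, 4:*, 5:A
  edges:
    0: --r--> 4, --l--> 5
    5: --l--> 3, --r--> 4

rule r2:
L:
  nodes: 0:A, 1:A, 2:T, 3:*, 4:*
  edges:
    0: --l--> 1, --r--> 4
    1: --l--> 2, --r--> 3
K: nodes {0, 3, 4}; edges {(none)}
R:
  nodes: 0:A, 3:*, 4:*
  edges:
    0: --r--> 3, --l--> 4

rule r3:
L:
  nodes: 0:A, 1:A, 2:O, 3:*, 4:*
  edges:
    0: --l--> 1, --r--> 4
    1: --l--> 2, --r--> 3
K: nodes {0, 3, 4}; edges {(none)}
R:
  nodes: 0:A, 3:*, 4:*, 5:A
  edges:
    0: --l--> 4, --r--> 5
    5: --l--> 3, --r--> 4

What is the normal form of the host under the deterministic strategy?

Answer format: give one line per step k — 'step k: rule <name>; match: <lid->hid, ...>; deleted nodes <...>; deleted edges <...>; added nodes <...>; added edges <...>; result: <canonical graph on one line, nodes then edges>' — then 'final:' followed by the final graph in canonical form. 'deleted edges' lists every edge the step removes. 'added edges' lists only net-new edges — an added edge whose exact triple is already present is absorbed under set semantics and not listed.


step 1: rule r2; match: 0->4, 1->2, 2->0, 3->1, 4->3; deleted nodes 0, 2; deleted edges (2,0,l); (2,1,r); (4,2,l); (4,3,r); added nodes (none); added edges (4,1,r); (4,3,l); result: nodes: 1:W, 3:W, 4:A, 5:T, 6:W, 7:A, 9:A edges: (4,1,r); (4,3,l); (7,5,l); (7,6,r); (9,4,r); (9,7,l)
step 2: rule r2; match: 0->9, 1->7, 2->5, 3->6, 4->4; deleted nodes 5, 7; deleted edges (7,5,l); (7,6,r); (9,4,r); (9,7,l); added nodes (none); added edges (9,4,l); (9,6,r); result: nodes: 1:W, 3:W, 4:A, 6:W, 9:A edges: (4,1,r); (4,3,l); (9,4,l); (9,6,r)
step 3: rule r1; match: 0->9, 1->4, 2->3, 3->1, 4->6; deleted nodes 3, 4; deleted edges (4,1,r); (4,3,l); (9,4,l); added nodes 10; added edges (9,10,l); (10,1,l); (10,6,r); result: nodes: 1:W, 6:W, 9:A, 10:A edges: (9,6,r); (9,10,l); (10,1,l); (10,6,r)
final:
nodes: 1:W, 6:W, 9:A, 10:A
edges: (9,6,r); (9,10,l); (10,1,l); (10,6,r)


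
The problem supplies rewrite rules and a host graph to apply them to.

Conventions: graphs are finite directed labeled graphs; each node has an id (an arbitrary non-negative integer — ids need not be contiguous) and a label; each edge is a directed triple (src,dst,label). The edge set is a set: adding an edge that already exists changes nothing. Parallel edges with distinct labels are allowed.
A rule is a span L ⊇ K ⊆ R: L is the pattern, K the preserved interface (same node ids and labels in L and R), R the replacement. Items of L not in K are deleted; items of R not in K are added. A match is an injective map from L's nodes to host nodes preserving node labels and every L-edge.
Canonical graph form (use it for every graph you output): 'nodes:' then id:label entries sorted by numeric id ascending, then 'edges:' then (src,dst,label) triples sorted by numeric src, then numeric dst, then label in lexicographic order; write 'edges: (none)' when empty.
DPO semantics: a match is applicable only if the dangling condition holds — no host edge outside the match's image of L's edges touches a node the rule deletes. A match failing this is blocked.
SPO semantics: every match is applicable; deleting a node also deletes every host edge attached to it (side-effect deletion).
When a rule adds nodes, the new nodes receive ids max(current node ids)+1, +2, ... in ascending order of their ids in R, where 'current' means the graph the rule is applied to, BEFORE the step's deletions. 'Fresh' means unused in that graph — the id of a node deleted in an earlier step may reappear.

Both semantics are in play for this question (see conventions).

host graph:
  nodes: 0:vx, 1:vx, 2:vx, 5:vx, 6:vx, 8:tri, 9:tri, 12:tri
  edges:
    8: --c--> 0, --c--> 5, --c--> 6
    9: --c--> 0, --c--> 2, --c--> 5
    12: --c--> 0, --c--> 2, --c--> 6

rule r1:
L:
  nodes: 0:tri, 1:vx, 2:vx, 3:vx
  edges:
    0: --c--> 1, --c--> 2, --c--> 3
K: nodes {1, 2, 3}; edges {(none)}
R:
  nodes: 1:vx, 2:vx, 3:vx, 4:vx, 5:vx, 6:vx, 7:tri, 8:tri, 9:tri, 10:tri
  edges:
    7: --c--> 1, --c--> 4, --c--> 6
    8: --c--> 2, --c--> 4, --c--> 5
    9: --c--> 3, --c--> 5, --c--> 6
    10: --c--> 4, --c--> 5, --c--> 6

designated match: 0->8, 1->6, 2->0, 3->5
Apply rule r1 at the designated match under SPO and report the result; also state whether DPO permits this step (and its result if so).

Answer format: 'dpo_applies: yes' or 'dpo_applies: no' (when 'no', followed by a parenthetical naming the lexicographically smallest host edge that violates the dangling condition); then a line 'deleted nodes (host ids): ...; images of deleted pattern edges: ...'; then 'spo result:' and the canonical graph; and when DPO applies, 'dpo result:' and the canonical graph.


dpo_applies: yes
deleted nodes (host ids): 8; images of deleted pattern edges: (8,0,c); (8,5,c); (8,6,c)
spo result:
nodes: 0:vx, 1:vx, 2:vx, 5:vx, 6:vx, 9:tri, 12:tri, 13:vx, 14:vx, 15:vx, 16:tri, 17:tri, 18:tri, 19:tri
edges: (9,0,c); (9,2,c); (9,5,c); (12,0,c); (12,2,c); (12,6,c); (16,6,c); (16,13,c); (16,15,c); (17,0,c); (17,13,c); (17,14,c); (18,5,c); (18,14,c); (18,15,c); (19,13,c); (19,14,c); (19,15,c)
dpo result:
nodes: 0:vx, 1:vx, 2:vx, 5:vx, 6:vx, 9:tri, 12:tri, 13:vx, 14:vx, 15:vx, 16:tri, 17:tri, 18:tri, 19:tri
edges: (9,0,c); (9,2,c); (9,5,c); (12,0,c); (12,2,c); (12,6,c); (16,6,c); (16,13,c); (16,15,c); (17,0,c); (17,13,c); (17,14,c); (18,5,c); (18,14,c); (18,15,c); (19,13,c); (19,14,c); (19,15,c)


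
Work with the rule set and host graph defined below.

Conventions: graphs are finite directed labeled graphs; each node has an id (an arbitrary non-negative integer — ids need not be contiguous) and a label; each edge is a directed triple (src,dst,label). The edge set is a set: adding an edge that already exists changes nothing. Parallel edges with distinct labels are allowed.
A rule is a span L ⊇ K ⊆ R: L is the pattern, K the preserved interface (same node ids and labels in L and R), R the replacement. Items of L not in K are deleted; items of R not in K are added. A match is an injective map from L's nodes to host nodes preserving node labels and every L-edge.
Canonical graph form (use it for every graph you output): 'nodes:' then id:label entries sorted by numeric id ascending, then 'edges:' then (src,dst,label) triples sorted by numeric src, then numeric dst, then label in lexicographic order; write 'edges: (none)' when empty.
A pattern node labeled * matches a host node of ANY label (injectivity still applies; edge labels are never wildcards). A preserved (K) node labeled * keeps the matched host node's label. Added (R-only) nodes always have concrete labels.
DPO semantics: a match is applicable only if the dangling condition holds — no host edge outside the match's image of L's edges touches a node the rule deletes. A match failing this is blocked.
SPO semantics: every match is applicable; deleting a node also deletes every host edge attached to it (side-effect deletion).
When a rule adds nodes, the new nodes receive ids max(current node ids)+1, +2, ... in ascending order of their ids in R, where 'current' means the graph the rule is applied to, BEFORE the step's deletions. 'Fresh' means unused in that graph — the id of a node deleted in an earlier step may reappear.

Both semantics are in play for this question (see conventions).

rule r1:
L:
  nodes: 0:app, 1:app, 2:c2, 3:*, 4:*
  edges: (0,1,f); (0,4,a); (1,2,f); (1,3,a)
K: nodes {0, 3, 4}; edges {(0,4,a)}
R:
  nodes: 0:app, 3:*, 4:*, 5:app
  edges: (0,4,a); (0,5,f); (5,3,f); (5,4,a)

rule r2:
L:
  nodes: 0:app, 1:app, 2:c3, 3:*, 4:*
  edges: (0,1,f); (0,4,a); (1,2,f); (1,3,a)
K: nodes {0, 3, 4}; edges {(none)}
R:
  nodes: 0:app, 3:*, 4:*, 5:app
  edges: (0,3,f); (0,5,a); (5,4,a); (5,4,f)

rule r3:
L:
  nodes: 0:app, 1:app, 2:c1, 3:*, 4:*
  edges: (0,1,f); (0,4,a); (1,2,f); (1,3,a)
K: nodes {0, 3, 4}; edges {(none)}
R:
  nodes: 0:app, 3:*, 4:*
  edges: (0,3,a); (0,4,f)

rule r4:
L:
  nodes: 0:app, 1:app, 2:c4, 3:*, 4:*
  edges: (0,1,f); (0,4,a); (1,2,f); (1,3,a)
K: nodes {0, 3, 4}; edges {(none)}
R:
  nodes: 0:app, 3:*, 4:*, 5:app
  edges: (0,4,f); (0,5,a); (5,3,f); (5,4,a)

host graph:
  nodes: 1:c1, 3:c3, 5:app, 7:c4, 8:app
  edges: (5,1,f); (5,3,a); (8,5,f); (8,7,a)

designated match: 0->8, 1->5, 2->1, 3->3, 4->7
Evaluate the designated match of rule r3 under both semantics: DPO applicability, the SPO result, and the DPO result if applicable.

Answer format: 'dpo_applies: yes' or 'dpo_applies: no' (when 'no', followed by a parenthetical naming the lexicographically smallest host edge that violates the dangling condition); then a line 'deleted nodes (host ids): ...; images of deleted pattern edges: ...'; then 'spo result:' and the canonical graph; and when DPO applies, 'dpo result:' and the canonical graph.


dpo_applies: yes
deleted nodes (host ids): 1, 5; images of deleted pattern edges: (5,1,f); (5,3,a); (8,5,f); (8,7,a)
spo result:
nodes: 3:c3, 7:c4, 8:app
edges: (8,3,a); (8,7,f)
dpo result:
nodes: 3:c3, 7:c4, 8:app
edges: (8,3,a); (8,7,f)


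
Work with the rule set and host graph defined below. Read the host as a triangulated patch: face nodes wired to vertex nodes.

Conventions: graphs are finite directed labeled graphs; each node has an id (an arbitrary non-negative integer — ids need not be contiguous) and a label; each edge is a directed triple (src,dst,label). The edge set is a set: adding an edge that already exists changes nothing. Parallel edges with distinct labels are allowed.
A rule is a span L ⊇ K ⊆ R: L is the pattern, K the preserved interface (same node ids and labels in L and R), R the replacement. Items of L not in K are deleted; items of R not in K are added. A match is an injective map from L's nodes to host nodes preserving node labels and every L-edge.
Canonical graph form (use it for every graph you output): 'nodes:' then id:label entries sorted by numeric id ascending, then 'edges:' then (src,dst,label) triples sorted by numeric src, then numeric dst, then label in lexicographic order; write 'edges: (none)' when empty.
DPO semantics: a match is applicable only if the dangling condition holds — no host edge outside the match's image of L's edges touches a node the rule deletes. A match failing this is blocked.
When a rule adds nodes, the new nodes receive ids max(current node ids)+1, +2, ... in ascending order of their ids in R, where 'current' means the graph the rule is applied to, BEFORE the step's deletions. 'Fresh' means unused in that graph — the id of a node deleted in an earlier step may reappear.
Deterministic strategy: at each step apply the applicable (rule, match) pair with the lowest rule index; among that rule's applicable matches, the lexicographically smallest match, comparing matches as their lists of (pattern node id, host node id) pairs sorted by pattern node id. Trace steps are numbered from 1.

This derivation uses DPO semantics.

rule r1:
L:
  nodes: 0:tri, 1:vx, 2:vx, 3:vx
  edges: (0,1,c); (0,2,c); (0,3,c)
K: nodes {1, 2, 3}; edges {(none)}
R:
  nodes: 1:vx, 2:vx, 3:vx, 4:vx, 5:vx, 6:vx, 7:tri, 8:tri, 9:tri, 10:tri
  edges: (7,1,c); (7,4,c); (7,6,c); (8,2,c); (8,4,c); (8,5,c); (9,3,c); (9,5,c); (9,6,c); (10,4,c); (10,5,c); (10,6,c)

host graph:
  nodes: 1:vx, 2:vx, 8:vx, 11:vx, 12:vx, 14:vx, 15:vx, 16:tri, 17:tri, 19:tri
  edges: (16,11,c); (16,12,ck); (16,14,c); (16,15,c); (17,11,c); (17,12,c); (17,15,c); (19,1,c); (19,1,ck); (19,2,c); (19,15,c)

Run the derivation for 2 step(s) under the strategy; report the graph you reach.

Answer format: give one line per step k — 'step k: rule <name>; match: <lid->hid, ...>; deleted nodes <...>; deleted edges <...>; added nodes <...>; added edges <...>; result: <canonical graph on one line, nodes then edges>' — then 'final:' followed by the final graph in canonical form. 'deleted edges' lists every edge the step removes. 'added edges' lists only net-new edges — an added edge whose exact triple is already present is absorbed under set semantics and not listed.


step 1: rule r1; match: 0->17, 1->11, 2->12, 3->15; deleted nodes 17; deleted edges (17,11,c); (17,12,c); (17,15,c); added nodes 20, 21, 22, 23, 24, 25, 26; added edges (23,11,c); (23,20,c); (23,22,c); (24,12,c); (24,20,c); (24,21,c); (25,15,c); (25,21,c); (25,22,c); (26,20,c); (26,21,c); (26,22,c); result: nodes: 1:vx, 2:vx, 8:vx, 11:vx, 12:vx, 14:vx, 15:vx, 16:tri, 19:tri, 20:vx, 21:vx, 22:vx, 23:tri, 24:tri, 25:tri, 26:tri edges: (16,11,c); (16,12,ck); (16,14,c); (16,15,c); (19,1,c); (19,1,ck); (19,2,c); (19,15,c); (23,11,c); (23,20,c); (23,22,c); (24,12,c); (24,20,c); (24,21,c); (25,15,c); (25,21,c); (25,22,c); (26,20,c); (26,21,c); (26,22,c)
step 2: rule r1; match: 0->23, 1->11, 2->20, 3->22; deleted nodes 23; deleted edges (23,11,c); (23,20,c); (23,22,c); added nodes 27, 28, 29, 30, 31, 32, 33; added edges (30,11,c); (30,27,c); (30,29,c); (31,20,c); (31,27,c); (31,28,c); (32,22,c); (32,28,c); (32,29,c); (33,27,c); (33,28,c); (33,29,c); result: nodes: 1:vx, 2:vx, 8:vx, 11:vx, 12:vx, 14:vx, 15:vx, 16:tri, 19:tri, 20:vx, 21:vx, 22:vx, 24:tri, 25:tri, 26:tri, 27:vx, 28:vx, 29:vx, 30:tri, 31:tri, 32:tri, 33:tri edges: (16,11,c); (16,12,ck); (16,14,c); (16,15,c); (19,1,c); (19,1,ck); (19,2,c); (19,15,c); (24,12,c); (24,20,c); (24,21,c); (25,15,c); (25,21,c); (25,22,c); (26,20,c); (26,21,c); (26,22,c); (30,11,c); (30,27,c); (30,29,c); (31,20,c); (31,27,c); (31,28,c); (32,22,c); (32,28,c); (32,29,c); (33,27,c); (33,28,c); (33,29,c)
final:
nodes: 1:vx, 2:vx, 8:vx, 11:vx, 12:vx, 14:vx, 15:vx, 16:tri, 19:tri, 20:vx, 21:vx, 22:vx, 24:tri, 25:tri, 26:tri, 27:vx, 28:vx, 29:vx, 30:tri, 31:tri, 32:tri, 33:tri
edges: (16,11,c); (16,12,ck); (16,14,c); (16,15,c); (19,1,c); (19,1,ck); (19,2,c); (19,15,c); (24,12,c); (24,20,c); (24,21,c); (25,15,c); (25,21,c); (25,22,c); (26,20,c); (26,21,c); (26,22,c); (30,11,c); (30,27,c); (30,29,c); (31,20,c); (31,27,c); (31,28,c); (32,22,c); (32,28,c); (32,29,c); (33,27,c); (33,28,c); (33,29,c)
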